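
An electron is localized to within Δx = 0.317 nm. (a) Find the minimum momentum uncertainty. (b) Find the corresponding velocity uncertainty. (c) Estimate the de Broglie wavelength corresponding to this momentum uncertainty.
(a) Δp_min = 1.663 × 10^-25 kg·m/s
(b) Δv_min = 182.599 km/s
(c) λ_dB = 3.984 nm

Step-by-step:

(a) From the uncertainty principle:
Δp_min = ℏ/(2Δx) = (1.055e-34 J·s)/(2 × 3.170e-10 m) = 1.663e-25 kg·m/s

(b) The velocity uncertainty:
Δv = Δp/m = (1.663e-25 kg·m/s)/(9.109e-31 kg) = 1.826e+05 m/s = 182.599 km/s

(c) The de Broglie wavelength for this momentum:
λ = h/p = (6.626e-34 J·s)/(1.663e-25 kg·m/s) = 3.984e-09 m = 3.984 nm

Note: The de Broglie wavelength is comparable to the localization size, as expected from wave-particle duality.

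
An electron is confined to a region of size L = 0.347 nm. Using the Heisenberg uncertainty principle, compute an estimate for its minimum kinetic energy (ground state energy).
79.105 meV

Using the uncertainty principle to estimate ground state energy:

1. The position uncertainty is approximately the confinement size:
   Δx ≈ L = 3.470e-10 m

2. From ΔxΔp ≥ ℏ/2, the minimum momentum uncertainty is:
   Δp ≈ ℏ/(2L) = 1.520e-25 kg·m/s

3. The kinetic energy is approximately:
   KE ≈ (Δp)²/(2m) = (1.520e-25)²/(2 × 9.109e-31 kg)
   KE ≈ 1.267e-20 J = 79.105 meV

This is an order-of-magnitude estimate of the ground state energy.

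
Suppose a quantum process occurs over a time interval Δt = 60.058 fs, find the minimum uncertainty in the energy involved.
5.480 meV

Using the energy-time uncertainty principle:
ΔEΔt ≥ ℏ/2

The minimum uncertainty in energy is:
ΔE_min = ℏ/(2Δt)
ΔE_min = (1.055e-34 J·s) / (2 × 6.006e-14 s)
ΔE_min = 8.780e-22 J = 5.480 meV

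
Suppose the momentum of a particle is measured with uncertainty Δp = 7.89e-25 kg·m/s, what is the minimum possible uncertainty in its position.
66.830 pm

Using the Heisenberg uncertainty principle:
ΔxΔp ≥ ℏ/2

The minimum uncertainty in position is:
Δx_min = ℏ/(2Δp)
Δx_min = (1.055e-34 J·s) / (2 × 7.890e-25 kg·m/s)
Δx_min = 6.683e-11 m = 66.830 pm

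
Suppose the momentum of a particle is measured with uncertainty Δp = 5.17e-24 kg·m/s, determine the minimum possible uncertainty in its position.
10.199 pm

Using the Heisenberg uncertainty principle:
ΔxΔp ≥ ℏ/2

The minimum uncertainty in position is:
Δx_min = ℏ/(2Δp)
Δx_min = (1.055e-34 J·s) / (2 × 5.170e-24 kg·m/s)
Δx_min = 1.020e-11 m = 10.199 pm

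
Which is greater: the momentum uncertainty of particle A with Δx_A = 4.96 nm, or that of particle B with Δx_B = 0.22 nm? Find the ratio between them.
Particle B has the larger minimum momentum uncertainty, by a factor of 22.55.

For each particle, the minimum momentum uncertainty is Δp_min = ℏ/(2Δx):

Particle A: Δp_A = ℏ/(2×4.960e-09 m) = 1.063e-26 kg·m/s
Particle B: Δp_B = ℏ/(2×2.200e-10 m) = 2.397e-25 kg·m/s

Ratio: Δp_B/Δp_A = 22.55

Since Δp_min ∝ 1/Δx, the particle with smaller position uncertainty (B) has larger momentum uncertainty.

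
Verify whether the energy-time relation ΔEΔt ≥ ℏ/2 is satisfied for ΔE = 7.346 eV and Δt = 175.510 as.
Yes, it satisfies the uncertainty relation.

Calculate the product ΔEΔt:
ΔE = 7.346 eV = 1.177e-18 J
ΔEΔt = (1.177e-18 J) × (1.755e-16 s)
ΔEΔt = 2.066e-34 J·s

Compare to the minimum allowed value ℏ/2:
ℏ/2 = 5.273e-35 J·s

Since ΔEΔt = 2.066e-34 J·s ≥ 5.273e-35 J·s = ℏ/2,
this satisfies the uncertainty relation.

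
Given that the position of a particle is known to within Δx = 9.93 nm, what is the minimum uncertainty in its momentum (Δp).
5.310 × 10^-27 kg·m/s

Using the Heisenberg uncertainty principle:
ΔxΔp ≥ ℏ/2

The minimum uncertainty in momentum is:
Δp_min = ℏ/(2Δx)
Δp_min = (1.055e-34 J·s) / (2 × 9.930e-09 m)
Δp_min = 5.310e-27 kg·m/s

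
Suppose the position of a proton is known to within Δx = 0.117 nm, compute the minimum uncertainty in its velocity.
269.440 m/s

Using the Heisenberg uncertainty principle and Δp = mΔv:
ΔxΔp ≥ ℏ/2
Δx(mΔv) ≥ ℏ/2

The minimum uncertainty in velocity is:
Δv_min = ℏ/(2mΔx)
Δv_min = (1.055e-34 J·s) / (2 × 1.673e-27 kg × 1.170e-10 m)
Δv_min = 2.694e+02 m/s = 269.440 m/s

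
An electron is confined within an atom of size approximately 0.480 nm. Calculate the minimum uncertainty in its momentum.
1.099 × 10^-25 kg·m/s

Using the Heisenberg uncertainty principle:
ΔxΔp ≥ ℏ/2

With Δx ≈ L = 4.800e-10 m (the confinement size):
Δp_min = ℏ/(2Δx)
Δp_min = (1.055e-34 J·s) / (2 × 4.800e-10 m)
Δp_min = 1.099e-25 kg·m/s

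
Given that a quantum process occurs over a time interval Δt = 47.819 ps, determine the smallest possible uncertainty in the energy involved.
6.882 μeV

Using the energy-time uncertainty principle:
ΔEΔt ≥ ℏ/2

The minimum uncertainty in energy is:
ΔE_min = ℏ/(2Δt)
ΔE_min = (1.055e-34 J·s) / (2 × 4.782e-11 s)
ΔE_min = 1.103e-24 J = 6.882 μeV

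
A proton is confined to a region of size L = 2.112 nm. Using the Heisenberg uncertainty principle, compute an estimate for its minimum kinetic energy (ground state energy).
1.163 μeV

Using the uncertainty principle to estimate ground state energy:

1. The position uncertainty is approximately the confinement size:
   Δx ≈ L = 2.112e-09 m

2. From ΔxΔp ≥ ℏ/2, the minimum momentum uncertainty is:
   Δp ≈ ℏ/(2L) = 2.497e-26 kg·m/s

3. The kinetic energy is approximately:
   KE ≈ (Δp)²/(2m) = (2.497e-26)²/(2 × 1.673e-27 kg)
   KE ≈ 1.863e-25 J = 1.163 μeV

This is an order-of-magnitude estimate of the ground state energy.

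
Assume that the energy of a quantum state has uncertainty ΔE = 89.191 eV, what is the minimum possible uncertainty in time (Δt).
3.690 as

Using the energy-time uncertainty principle:
ΔEΔt ≥ ℏ/2

The minimum uncertainty in time is:
Δt_min = ℏ/(2ΔE)
Δt_min = (1.055e-34 J·s) / (2 × 1.429e-17 J)
Δt_min = 3.690e-18 s = 3.690 as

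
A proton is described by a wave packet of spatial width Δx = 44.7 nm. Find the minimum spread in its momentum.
1.180 × 10^-27 kg·m/s

For a wave packet, the spatial width Δx and momentum spread Δp are related by the uncertainty principle:
ΔxΔp ≥ ℏ/2

The minimum momentum spread is:
Δp_min = ℏ/(2Δx)
Δp_min = (1.055e-34 J·s) / (2 × 4.470e-08 m)
Δp_min = 1.180e-27 kg·m/s

A wave packet cannot have both a well-defined position and well-defined momentum.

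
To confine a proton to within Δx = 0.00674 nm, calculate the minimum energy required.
114.192 meV

Localizing a particle requires giving it sufficient momentum uncertainty:

1. From uncertainty principle: Δp ≥ ℏ/(2Δx)
   Δp_min = (1.055e-34 J·s) / (2 × 6.740e-12 m)
   Δp_min = 7.823e-24 kg·m/s

2. This momentum uncertainty corresponds to kinetic energy:
   KE ≈ (Δp)²/(2m) = (7.823e-24)²/(2 × 1.673e-27 kg)
   KE = 1.830e-20 J = 114.192 meV

Tighter localization requires more energy.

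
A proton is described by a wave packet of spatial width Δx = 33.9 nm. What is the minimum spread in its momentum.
1.555 × 10^-27 kg·m/s

For a wave packet, the spatial width Δx and momentum spread Δp are related by the uncertainty principle:
ΔxΔp ≥ ℏ/2

The minimum momentum spread is:
Δp_min = ℏ/(2Δx)
Δp_min = (1.055e-34 J·s) / (2 × 3.390e-08 m)
Δp_min = 1.555e-27 kg·m/s

A wave packet cannot have both a well-defined position and well-defined momentum.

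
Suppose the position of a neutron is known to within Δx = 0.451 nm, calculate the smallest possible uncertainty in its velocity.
69.803 m/s

Using the Heisenberg uncertainty principle and Δp = mΔv:
ΔxΔp ≥ ℏ/2
Δx(mΔv) ≥ ℏ/2

The minimum uncertainty in velocity is:
Δv_min = ℏ/(2mΔx)
Δv_min = (1.055e-34 J·s) / (2 × 1.675e-27 kg × 4.510e-10 m)
Δv_min = 6.980e+01 m/s = 69.803 m/s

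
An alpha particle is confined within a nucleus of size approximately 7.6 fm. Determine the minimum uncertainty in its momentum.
6.938 × 10^-21 kg·m/s

Using the Heisenberg uncertainty principle:
ΔxΔp ≥ ℏ/2

With Δx ≈ L = 7.600e-15 m (the confinement size):
Δp_min = ℏ/(2Δx)
Δp_min = (1.055e-34 J·s) / (2 × 7.600e-15 m)
Δp_min = 6.938e-21 kg·m/s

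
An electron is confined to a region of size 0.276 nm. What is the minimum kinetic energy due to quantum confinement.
125.039 meV

Using the uncertainty principle:

1. Position uncertainty: Δx ≈ 2.760e-10 m
2. Minimum momentum uncertainty: Δp = ℏ/(2Δx) = 1.910e-25 kg·m/s
3. Minimum kinetic energy:
   KE = (Δp)²/(2m) = (1.910e-25)²/(2 × 9.109e-31 kg)
   KE = 2.003e-20 J = 125.039 meV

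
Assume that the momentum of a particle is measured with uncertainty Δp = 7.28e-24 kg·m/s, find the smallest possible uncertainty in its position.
7.243 pm

Using the Heisenberg uncertainty principle:
ΔxΔp ≥ ℏ/2

The minimum uncertainty in position is:
Δx_min = ℏ/(2Δp)
Δx_min = (1.055e-34 J·s) / (2 × 7.280e-24 kg·m/s)
Δx_min = 7.243e-12 m = 7.243 pm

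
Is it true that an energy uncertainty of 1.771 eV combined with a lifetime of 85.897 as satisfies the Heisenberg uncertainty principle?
No, it violates the uncertainty relation.

Calculate the product ΔEΔt:
ΔE = 1.771 eV = 2.837e-19 J
ΔEΔt = (2.837e-19 J) × (8.590e-17 s)
ΔEΔt = 2.437e-35 J·s

Compare to the minimum allowed value ℏ/2:
ℏ/2 = 5.273e-35 J·s

Since ΔEΔt = 2.437e-35 J·s < 5.273e-35 J·s = ℏ/2,
this violates the uncertainty relation.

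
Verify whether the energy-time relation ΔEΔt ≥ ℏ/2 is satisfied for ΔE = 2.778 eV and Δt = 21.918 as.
No, it violates the uncertainty relation.

Calculate the product ΔEΔt:
ΔE = 2.778 eV = 4.451e-19 J
ΔEΔt = (4.451e-19 J) × (2.192e-17 s)
ΔEΔt = 9.755e-36 J·s

Compare to the minimum allowed value ℏ/2:
ℏ/2 = 5.273e-35 J·s

Since ΔEΔt = 9.755e-36 J·s < 5.273e-35 J·s = ℏ/2,
this violates the uncertainty relation.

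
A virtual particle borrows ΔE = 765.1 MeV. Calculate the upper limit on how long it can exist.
4.301 × 10^-25 s

Using the energy-time uncertainty principle:
ΔEΔt ≥ ℏ/2

For a virtual particle borrowing energy ΔE, the maximum lifetime is:
Δt_max = ℏ/(2ΔE)

Converting energy:
ΔE = 765.1 MeV = 1.226e-10 J

Δt_max = (1.055e-34 J·s) / (2 × 1.226e-10 J)
Δt_max = 4.301e-25 s = 4.301 × 10^-25 s

Virtual particles with higher borrowed energy exist for shorter times.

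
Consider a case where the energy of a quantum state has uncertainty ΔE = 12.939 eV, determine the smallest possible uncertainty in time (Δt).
25.435 as

Using the energy-time uncertainty principle:
ΔEΔt ≥ ℏ/2

The minimum uncertainty in time is:
Δt_min = ℏ/(2ΔE)
Δt_min = (1.055e-34 J·s) / (2 × 2.073e-18 J)
Δt_min = 2.544e-17 s = 25.435 as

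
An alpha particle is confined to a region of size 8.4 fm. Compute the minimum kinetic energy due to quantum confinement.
18.506 keV

Using the uncertainty principle:

1. Position uncertainty: Δx ≈ 8.400e-15 m
2. Minimum momentum uncertainty: Δp = ℏ/(2Δx) = 6.277e-21 kg·m/s
3. Minimum kinetic energy:
   KE = (Δp)²/(2m) = (6.277e-21)²/(2 × 6.645e-27 kg)
   KE = 2.965e-15 J = 18.506 keV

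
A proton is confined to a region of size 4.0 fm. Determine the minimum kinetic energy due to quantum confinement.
324.216 keV

Using the uncertainty principle:

1. Position uncertainty: Δx ≈ 4.000e-15 m
2. Minimum momentum uncertainty: Δp = ℏ/(2Δx) = 1.318e-20 kg·m/s
3. Minimum kinetic energy:
   KE = (Δp)²/(2m) = (1.318e-20)²/(2 × 1.673e-27 kg)
   KE = 5.195e-14 J = 324.216 keV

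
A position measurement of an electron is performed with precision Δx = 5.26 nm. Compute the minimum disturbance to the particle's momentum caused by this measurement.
1.002 × 10^-26 kg·m/s

The uncertainty principle implies that measuring position disturbs momentum:
ΔxΔp ≥ ℏ/2

When we measure position with precision Δx, we necessarily introduce a momentum uncertainty:
Δp ≥ ℏ/(2Δx)
Δp_min = (1.055e-34 J·s) / (2 × 5.260e-09 m)
Δp_min = 1.002e-26 kg·m/s

The more precisely we measure position, the greater the momentum disturbance.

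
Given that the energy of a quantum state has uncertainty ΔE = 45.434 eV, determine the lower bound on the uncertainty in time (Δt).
7.244 as

Using the energy-time uncertainty principle:
ΔEΔt ≥ ℏ/2

The minimum uncertainty in time is:
Δt_min = ℏ/(2ΔE)
Δt_min = (1.055e-34 J·s) / (2 × 7.279e-18 J)
Δt_min = 7.244e-18 s = 7.244 as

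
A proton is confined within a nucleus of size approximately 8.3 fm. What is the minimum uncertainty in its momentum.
6.353 × 10^-21 kg·m/s

Using the Heisenberg uncertainty principle:
ΔxΔp ≥ ℏ/2

With Δx ≈ L = 8.300e-15 m (the confinement size):
Δp_min = ℏ/(2Δx)
Δp_min = (1.055e-34 J·s) / (2 × 8.300e-15 m)
Δp_min = 6.353e-21 kg·m/s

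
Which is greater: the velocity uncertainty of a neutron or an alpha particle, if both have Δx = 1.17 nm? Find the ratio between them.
The neutron has the larger minimum velocity uncertainty, by a ratio of 4.0.

For both particles, Δp_min = ℏ/(2Δx) = 4.507e-26 kg·m/s (same for both).

The velocity uncertainty is Δv = Δp/m:
- neutron: Δv = 4.507e-26 / 1.675e-27 = 2.691e+01 m/s = 26.907 m/s
- alpha particle: Δv = 4.507e-26 / 6.645e-27 = 6.782e+00 m/s = 6.782 m/s

Ratio: 2.691e+01 / 6.782e+00 = 4.0

The lighter particle has larger velocity uncertainty because Δv ∝ 1/m.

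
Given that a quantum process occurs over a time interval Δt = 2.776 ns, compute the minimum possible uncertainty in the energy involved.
118.554 neV

Using the energy-time uncertainty principle:
ΔEΔt ≥ ℏ/2

The minimum uncertainty in energy is:
ΔE_min = ℏ/(2Δt)
ΔE_min = (1.055e-34 J·s) / (2 × 2.776e-09 s)
ΔE_min = 1.899e-26 J = 118.554 neV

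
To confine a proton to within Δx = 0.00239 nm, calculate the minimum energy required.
908.152 meV

Localizing a particle requires giving it sufficient momentum uncertainty:

1. From uncertainty principle: Δp ≥ ℏ/(2Δx)
   Δp_min = (1.055e-34 J·s) / (2 × 2.390e-12 m)
   Δp_min = 2.206e-23 kg·m/s

2. This momentum uncertainty corresponds to kinetic energy:
   KE ≈ (Δp)²/(2m) = (2.206e-23)²/(2 × 1.673e-27 kg)
   KE = 1.455e-19 J = 908.152 meV

Tighter localization requires more energy.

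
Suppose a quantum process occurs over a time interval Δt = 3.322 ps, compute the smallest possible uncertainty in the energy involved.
99.069 μeV

Using the energy-time uncertainty principle:
ΔEΔt ≥ ℏ/2

The minimum uncertainty in energy is:
ΔE_min = ℏ/(2Δt)
ΔE_min = (1.055e-34 J·s) / (2 × 3.322e-12 s)
ΔE_min = 1.587e-23 J = 99.069 μeV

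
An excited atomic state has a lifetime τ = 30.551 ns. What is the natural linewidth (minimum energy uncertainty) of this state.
10.772 neV

Using the energy-time uncertainty principle:
ΔEΔt ≥ ℏ/2

The lifetime τ represents the time uncertainty Δt.
The natural linewidth (minimum energy uncertainty) is:

ΔE = ℏ/(2τ)
ΔE = (1.055e-34 J·s) / (2 × 3.055e-08 s)
ΔE = 1.726e-27 J = 10.772 neV

This natural linewidth limits the precision of spectroscopic measurements.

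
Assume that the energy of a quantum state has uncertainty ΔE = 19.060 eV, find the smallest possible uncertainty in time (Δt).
17.267 as

Using the energy-time uncertainty principle:
ΔEΔt ≥ ℏ/2

The minimum uncertainty in time is:
Δt_min = ℏ/(2ΔE)
Δt_min = (1.055e-34 J·s) / (2 × 3.054e-18 J)
Δt_min = 1.727e-17 s = 17.267 as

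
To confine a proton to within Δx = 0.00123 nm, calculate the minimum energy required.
3.429 eV

Localizing a particle requires giving it sufficient momentum uncertainty:

1. From uncertainty principle: Δp ≥ ℏ/(2Δx)
   Δp_min = (1.055e-34 J·s) / (2 × 1.230e-12 m)
   Δp_min = 4.287e-23 kg·m/s

2. This momentum uncertainty corresponds to kinetic energy:
   KE ≈ (Δp)²/(2m) = (4.287e-23)²/(2 × 1.673e-27 kg)
   KE = 5.494e-19 J = 3.429 eV

Tighter localization requires more energy.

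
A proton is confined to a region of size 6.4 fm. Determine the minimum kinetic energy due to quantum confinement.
126.647 keV

Using the uncertainty principle:

1. Position uncertainty: Δx ≈ 6.400e-15 m
2. Minimum momentum uncertainty: Δp = ℏ/(2Δx) = 8.239e-21 kg·m/s
3. Minimum kinetic energy:
   KE = (Δp)²/(2m) = (8.239e-21)²/(2 × 1.673e-27 kg)
   KE = 2.029e-14 J = 126.647 keV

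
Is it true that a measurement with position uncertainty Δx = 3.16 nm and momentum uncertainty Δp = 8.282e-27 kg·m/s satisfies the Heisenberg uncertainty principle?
No, it violates the uncertainty principle (impossible measurement).

Calculate the product ΔxΔp:
ΔxΔp = (3.160e-09 m) × (8.282e-27 kg·m/s)
ΔxΔp = 2.617e-35 J·s

Compare to the minimum allowed value ℏ/2:
ℏ/2 = 5.273e-35 J·s

Since ΔxΔp = 2.617e-35 J·s < 5.273e-35 J·s = ℏ/2,
the measurement violates the uncertainty principle.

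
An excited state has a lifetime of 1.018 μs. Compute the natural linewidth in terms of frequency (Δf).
78.170 kHz

Using the energy-time uncertainty principle and E = hf:
ΔEΔt ≥ ℏ/2
hΔf·Δt ≥ ℏ/2

The minimum frequency uncertainty is:
Δf = ℏ/(2hτ) = 1/(4πτ)
Δf = 1/(4π × 1.018e-06 s)
Δf = 7.817e+04 Hz = 78.170 kHz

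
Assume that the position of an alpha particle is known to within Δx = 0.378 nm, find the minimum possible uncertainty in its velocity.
20.993 m/s

Using the Heisenberg uncertainty principle and Δp = mΔv:
ΔxΔp ≥ ℏ/2
Δx(mΔv) ≥ ℏ/2

The minimum uncertainty in velocity is:
Δv_min = ℏ/(2mΔx)
Δv_min = (1.055e-34 J·s) / (2 × 6.645e-27 kg × 3.780e-10 m)
Δv_min = 2.099e+01 m/s = 20.993 m/s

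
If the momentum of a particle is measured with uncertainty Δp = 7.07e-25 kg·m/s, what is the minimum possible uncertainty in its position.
74.581 pm

Using the Heisenberg uncertainty principle:
ΔxΔp ≥ ℏ/2

The minimum uncertainty in position is:
Δx_min = ℏ/(2Δp)
Δx_min = (1.055e-34 J·s) / (2 × 7.070e-25 kg·m/s)
Δx_min = 7.458e-11 m = 74.581 pm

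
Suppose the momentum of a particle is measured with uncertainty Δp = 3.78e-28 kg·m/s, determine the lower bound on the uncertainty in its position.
139.494 nm

Using the Heisenberg uncertainty principle:
ΔxΔp ≥ ℏ/2

The minimum uncertainty in position is:
Δx_min = ℏ/(2Δp)
Δx_min = (1.055e-34 J·s) / (2 × 3.780e-28 kg·m/s)
Δx_min = 1.395e-07 m = 139.494 nm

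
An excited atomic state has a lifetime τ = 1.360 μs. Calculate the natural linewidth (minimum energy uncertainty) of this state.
241.990 peV

Using the energy-time uncertainty principle:
ΔEΔt ≥ ℏ/2

The lifetime τ represents the time uncertainty Δt.
The natural linewidth (minimum energy uncertainty) is:

ΔE = ℏ/(2τ)
ΔE = (1.055e-34 J·s) / (2 × 1.360e-06 s)
ΔE = 3.877e-29 J = 241.990 peV

This natural linewidth limits the precision of spectroscopic measurements.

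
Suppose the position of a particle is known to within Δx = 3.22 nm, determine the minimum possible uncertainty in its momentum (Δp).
1.638 × 10^-26 kg·m/s

Using the Heisenberg uncertainty principle:
ΔxΔp ≥ ℏ/2

The minimum uncertainty in momentum is:
Δp_min = ℏ/(2Δx)
Δp_min = (1.055e-34 J·s) / (2 × 3.220e-09 m)
Δp_min = 1.638e-26 kg·m/s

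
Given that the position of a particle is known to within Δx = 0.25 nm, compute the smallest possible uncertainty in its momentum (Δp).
2.109 × 10^-25 kg·m/s

Using the Heisenberg uncertainty principle:
ΔxΔp ≥ ℏ/2

The minimum uncertainty in momentum is:
Δp_min = ℏ/(2Δx)
Δp_min = (1.055e-34 J·s) / (2 × 2.500e-10 m)
Δp_min = 2.109e-25 kg·m/s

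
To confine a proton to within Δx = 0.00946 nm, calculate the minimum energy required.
57.966 meV

Localizing a particle requires giving it sufficient momentum uncertainty:

1. From uncertainty principle: Δp ≥ ℏ/(2Δx)
   Δp_min = (1.055e-34 J·s) / (2 × 9.460e-12 m)
   Δp_min = 5.574e-24 kg·m/s

2. This momentum uncertainty corresponds to kinetic energy:
   KE ≈ (Δp)²/(2m) = (5.574e-24)²/(2 × 1.673e-27 kg)
   KE = 9.287e-21 J = 57.966 meV

Tighter localization requires more energy.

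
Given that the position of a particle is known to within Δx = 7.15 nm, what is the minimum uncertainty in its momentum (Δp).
7.375 × 10^-27 kg·m/s

Using the Heisenberg uncertainty principle:
ΔxΔp ≥ ℏ/2

The minimum uncertainty in momentum is:
Δp_min = ℏ/(2Δx)
Δp_min = (1.055e-34 J·s) / (2 × 7.150e-09 m)
Δp_min = 7.375e-27 kg·m/s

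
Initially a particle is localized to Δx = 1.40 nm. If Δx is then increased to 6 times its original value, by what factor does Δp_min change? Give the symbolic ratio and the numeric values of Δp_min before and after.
Original Δp_min = 3.766 × 10^-26 kg·m/s; new Δp'_min = 6.277 × 10^-27 kg·m/s; ratio Δp'_min/Δp_min = 1/6.

From the uncertainty principle ΔxΔp ≥ ℏ/2, the minimum momentum uncertainty is Δp_min = ℏ/(2Δx).

Original (Δx = 1.40 nm = 1.400e-09 m):
Δp_min = (1.055e-34 J·s)/(2 × 1.400e-09 m) = 3.766e-26 kg·m/s

When Δx → 6Δx:
Δp'_min = ℏ/(2 × 6Δx) = (1/6) × ℏ/(2Δx) = (1/6) × Δp_min
Δp'_min = 1/6 × 3.766e-26 kg·m/s = 6.277e-27 kg·m/s

Since Δp_min ∝ 1/Δx, when Δx is increased to 6 times its original value, Δp_min decreases to 1/6 of its original value.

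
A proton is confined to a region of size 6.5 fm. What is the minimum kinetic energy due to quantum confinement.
122.780 keV

Using the uncertainty principle:

1. Position uncertainty: Δx ≈ 6.500e-15 m
2. Minimum momentum uncertainty: Δp = ℏ/(2Δx) = 8.112e-21 kg·m/s
3. Minimum kinetic energy:
   KE = (Δp)²/(2m) = (8.112e-21)²/(2 × 1.673e-27 kg)
   KE = 1.967e-14 J = 122.780 keV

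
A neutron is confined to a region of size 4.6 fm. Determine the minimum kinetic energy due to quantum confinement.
244.816 keV

Using the uncertainty principle:

1. Position uncertainty: Δx ≈ 4.600e-15 m
2. Minimum momentum uncertainty: Δp = ℏ/(2Δx) = 1.146e-20 kg·m/s
3. Minimum kinetic energy:
   KE = (Δp)²/(2m) = (1.146e-20)²/(2 × 1.675e-27 kg)
   KE = 3.922e-14 J = 244.816 keV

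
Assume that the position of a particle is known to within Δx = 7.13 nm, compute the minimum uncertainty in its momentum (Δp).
7.395 × 10^-27 kg·m/s

Using the Heisenberg uncertainty principle:
ΔxΔp ≥ ℏ/2

The minimum uncertainty in momentum is:
Δp_min = ℏ/(2Δx)
Δp_min = (1.055e-34 J·s) / (2 × 7.130e-09 m)
Δp_min = 7.395e-27 kg·m/s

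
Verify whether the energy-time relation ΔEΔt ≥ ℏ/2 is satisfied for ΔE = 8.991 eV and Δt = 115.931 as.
Yes, it satisfies the uncertainty relation.

Calculate the product ΔEΔt:
ΔE = 8.991 eV = 1.441e-18 J
ΔEΔt = (1.441e-18 J) × (1.159e-16 s)
ΔEΔt = 1.670e-34 J·s

Compare to the minimum allowed value ℏ/2:
ℏ/2 = 5.273e-35 J·s

Since ΔEΔt = 1.670e-34 J·s ≥ 5.273e-35 J·s = ℏ/2,
this satisfies the uncertainty relation.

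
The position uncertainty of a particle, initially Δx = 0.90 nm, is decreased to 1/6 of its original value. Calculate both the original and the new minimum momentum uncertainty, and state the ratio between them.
Original Δp_min = 5.859 × 10^-26 kg·m/s; new Δp'_min = 3.515 × 10^-25 kg·m/s; ratio Δp'_min/Δp_min = 6.

From the uncertainty principle ΔxΔp ≥ ℏ/2, the minimum momentum uncertainty is Δp_min = ℏ/(2Δx).

Original (Δx = 0.90 nm = 9.000e-10 m):
Δp_min = (1.055e-34 J·s)/(2 × 9.000e-10 m) = 5.859e-26 kg·m/s

When Δx → (1/6)Δx:
Δp'_min = ℏ/(2 × (1/6)Δx) = 6 × ℏ/(2Δx) = 6 × Δp_min
Δp'_min = 6 × 5.859e-26 kg·m/s = 3.515e-25 kg·m/s

Since Δp_min ∝ 1/Δx, when Δx is decreased to 1/6 of its original value, Δp_min increases to 6 times its original value.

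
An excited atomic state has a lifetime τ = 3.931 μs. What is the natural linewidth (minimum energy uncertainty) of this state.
83.721 peV

Using the energy-time uncertainty principle:
ΔEΔt ≥ ℏ/2

The lifetime τ represents the time uncertainty Δt.
The natural linewidth (minimum energy uncertainty) is:

ΔE = ℏ/(2τ)
ΔE = (1.055e-34 J·s) / (2 × 3.931e-06 s)
ΔE = 1.341e-29 J = 83.721 peV

This natural linewidth limits the precision of spectroscopic measurements.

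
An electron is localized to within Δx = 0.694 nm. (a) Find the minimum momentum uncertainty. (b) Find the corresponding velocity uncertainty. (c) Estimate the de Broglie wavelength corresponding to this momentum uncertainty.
(a) Δp_min = 7.598 × 10^-26 kg·m/s
(b) Δv_min = 83.406 km/s
(c) λ_dB = 8.721 nm

Step-by-step:

(a) From the uncertainty principle:
Δp_min = ℏ/(2Δx) = (1.055e-34 J·s)/(2 × 6.940e-10 m) = 7.598e-26 kg·m/s

(b) The velocity uncertainty:
Δv = Δp/m = (7.598e-26 kg·m/s)/(9.109e-31 kg) = 8.341e+04 m/s = 83.406 km/s

(c) The de Broglie wavelength for this momentum:
λ = h/p = (6.626e-34 J·s)/(7.598e-26 kg·m/s) = 8.721e-09 m = 8.721 nm

Note: The de Broglie wavelength is comparable to the localization size, as expected from wave-particle duality.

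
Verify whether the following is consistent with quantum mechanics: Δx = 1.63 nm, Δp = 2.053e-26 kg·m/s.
No, it violates the uncertainty principle (impossible measurement).

Calculate the product ΔxΔp:
ΔxΔp = (1.630e-09 m) × (2.053e-26 kg·m/s)
ΔxΔp = 3.346e-35 J·s

Compare to the minimum allowed value ℏ/2:
ℏ/2 = 5.273e-35 J·s

Since ΔxΔp = 3.346e-35 J·s < 5.273e-35 J·s = ℏ/2,
the measurement violates the uncertainty principle.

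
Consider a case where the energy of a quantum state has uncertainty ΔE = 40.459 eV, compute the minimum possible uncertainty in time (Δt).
8.134 as

Using the energy-time uncertainty principle:
ΔEΔt ≥ ℏ/2

The minimum uncertainty in time is:
Δt_min = ℏ/(2ΔE)
Δt_min = (1.055e-34 J·s) / (2 × 6.482e-18 J)
Δt_min = 8.134e-18 s = 8.134 as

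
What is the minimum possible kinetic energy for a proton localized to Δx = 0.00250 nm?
829.992 meV

Localizing a particle requires giving it sufficient momentum uncertainty:

1. From uncertainty principle: Δp ≥ ℏ/(2Δx)
   Δp_min = (1.055e-34 J·s) / (2 × 2.500e-12 m)
   Δp_min = 2.109e-23 kg·m/s

2. This momentum uncertainty corresponds to kinetic energy:
   KE ≈ (Δp)²/(2m) = (2.109e-23)²/(2 × 1.673e-27 kg)
   KE = 1.330e-19 J = 829.992 meV

Tighter localization requires more energy.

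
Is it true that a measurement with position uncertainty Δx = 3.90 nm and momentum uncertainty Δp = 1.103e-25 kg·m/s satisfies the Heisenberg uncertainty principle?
Yes, it satisfies the uncertainty principle.

Calculate the product ΔxΔp:
ΔxΔp = (3.900e-09 m) × (1.103e-25 kg·m/s)
ΔxΔp = 4.302e-34 J·s

Compare to the minimum allowed value ℏ/2:
ℏ/2 = 5.273e-35 J·s

Since ΔxΔp = 4.302e-34 J·s ≥ 5.273e-35 J·s = ℏ/2,
the measurement satisfies the uncertainty principle.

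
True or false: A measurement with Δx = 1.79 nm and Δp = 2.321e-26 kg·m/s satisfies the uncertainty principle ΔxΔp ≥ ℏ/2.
No, it violates the uncertainty principle (impossible measurement).

Calculate the product ΔxΔp:
ΔxΔp = (1.790e-09 m) × (2.321e-26 kg·m/s)
ΔxΔp = 4.155e-35 J·s

Compare to the minimum allowed value ℏ/2:
ℏ/2 = 5.273e-35 J·s

Since ΔxΔp = 4.155e-35 J·s < 5.273e-35 J·s = ℏ/2,
the measurement violates the uncertainty principle.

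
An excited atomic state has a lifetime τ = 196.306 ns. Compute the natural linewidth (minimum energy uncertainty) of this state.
1.676 neV

Using the energy-time uncertainty principle:
ΔEΔt ≥ ℏ/2

The lifetime τ represents the time uncertainty Δt.
The natural linewidth (minimum energy uncertainty) is:

ΔE = ℏ/(2τ)
ΔE = (1.055e-34 J·s) / (2 × 1.963e-07 s)
ΔE = 2.686e-28 J = 1.676 neV

This natural linewidth limits the precision of spectroscopic measurements.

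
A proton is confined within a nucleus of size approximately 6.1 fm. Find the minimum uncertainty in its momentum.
8.644 × 10^-21 kg·m/s

Using the Heisenberg uncertainty principle:
ΔxΔp ≥ ℏ/2

With Δx ≈ L = 6.100e-15 m (the confinement size):
Δp_min = ℏ/(2Δx)
Δp_min = (1.055e-34 J·s) / (2 × 6.100e-15 m)
Δp_min = 8.644e-21 kg·m/s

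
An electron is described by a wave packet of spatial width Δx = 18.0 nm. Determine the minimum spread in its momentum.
2.929 × 10^-27 kg·m/s

For a wave packet, the spatial width Δx and momentum spread Δp are related by the uncertainty principle:
ΔxΔp ≥ ℏ/2

The minimum momentum spread is:
Δp_min = ℏ/(2Δx)
Δp_min = (1.055e-34 J·s) / (2 × 1.800e-08 m)
Δp_min = 2.929e-27 kg·m/s

A wave packet cannot have both a well-defined position and well-defined momentum.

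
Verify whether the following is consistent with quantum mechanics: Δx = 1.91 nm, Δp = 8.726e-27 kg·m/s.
No, it violates the uncertainty principle (impossible measurement).

Calculate the product ΔxΔp:
ΔxΔp = (1.910e-09 m) × (8.726e-27 kg·m/s)
ΔxΔp = 1.667e-35 J·s

Compare to the minimum allowed value ℏ/2:
ℏ/2 = 5.273e-35 J·s

Since ΔxΔp = 1.667e-35 J·s < 5.273e-35 J·s = ℏ/2,
the measurement violates the uncertainty principle.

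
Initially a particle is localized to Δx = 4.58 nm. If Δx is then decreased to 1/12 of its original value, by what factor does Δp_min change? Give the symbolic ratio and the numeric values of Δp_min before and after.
Original Δp_min = 1.151 × 10^-26 kg·m/s; new Δp'_min = 1.382 × 10^-25 kg·m/s; ratio Δp'_min/Δp_min = 12.

From the uncertainty principle ΔxΔp ≥ ℏ/2, the minimum momentum uncertainty is Δp_min = ℏ/(2Δx).

Original (Δx = 4.58 nm = 4.580e-09 m):
Δp_min = (1.055e-34 J·s)/(2 × 4.580e-09 m) = 1.151e-26 kg·m/s

When Δx → (1/12)Δx:
Δp'_min = ℏ/(2 × (1/12)Δx) = 12 × ℏ/(2Δx) = 12 × Δp_min
Δp'_min = 12 × 1.151e-26 kg·m/s = 1.382e-25 kg·m/s

Since Δp_min ∝ 1/Δx, when Δx is decreased to 1/12 of its original value, Δp_min increases to 12 times its original value.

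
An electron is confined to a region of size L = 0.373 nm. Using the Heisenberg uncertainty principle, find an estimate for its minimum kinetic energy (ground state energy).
68.461 meV

Using the uncertainty principle to estimate ground state energy:

1. The position uncertainty is approximately the confinement size:
   Δx ≈ L = 3.730e-10 m

2. From ΔxΔp ≥ ℏ/2, the minimum momentum uncertainty is:
   Δp ≈ ℏ/(2L) = 1.414e-25 kg·m/s

3. The kinetic energy is approximately:
   KE ≈ (Δp)²/(2m) = (1.414e-25)²/(2 × 9.109e-31 kg)
   KE ≈ 1.097e-20 J = 68.461 meV

This is an order-of-magnitude estimate of the ground state energy.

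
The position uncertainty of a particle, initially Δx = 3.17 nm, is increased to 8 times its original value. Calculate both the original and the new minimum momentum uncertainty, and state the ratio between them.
Original Δp_min = 1.663 × 10^-26 kg·m/s; new Δp'_min = 2.079 × 10^-27 kg·m/s; ratio Δp'_min/Δp_min = 1/8.

From the uncertainty principle ΔxΔp ≥ ℏ/2, the minimum momentum uncertainty is Δp_min = ℏ/(2Δx).

Original (Δx = 3.17 nm = 3.170e-09 m):
Δp_min = (1.055e-34 J·s)/(2 × 3.170e-09 m) = 1.663e-26 kg·m/s

When Δx → 8Δx:
Δp'_min = ℏ/(2 × 8Δx) = (1/8) × ℏ/(2Δx) = (1/8) × Δp_min
Δp'_min = 1/8 × 1.663e-26 kg·m/s = 2.079e-27 kg·m/s

Since Δp_min ∝ 1/Δx, when Δx is increased to 8 times its original value, Δp_min decreases to 1/8 of its original value.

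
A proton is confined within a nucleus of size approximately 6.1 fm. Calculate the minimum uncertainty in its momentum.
8.644 × 10^-21 kg·m/s

Using the Heisenberg uncertainty principle:
ΔxΔp ≥ ℏ/2

With Δx ≈ L = 6.100e-15 m (the confinement size):
Δp_min = ℏ/(2Δx)
Δp_min = (1.055e-34 J·s) / (2 × 6.100e-15 m)
Δp_min = 8.644e-21 kg·m/s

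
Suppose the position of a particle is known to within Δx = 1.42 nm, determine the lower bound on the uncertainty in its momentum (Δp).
3.713 × 10^-26 kg·m/s

Using the Heisenberg uncertainty principle:
ΔxΔp ≥ ℏ/2

The minimum uncertainty in momentum is:
Δp_min = ℏ/(2Δx)
Δp_min = (1.055e-34 J·s) / (2 × 1.420e-09 m)
Δp_min = 3.713e-26 kg·m/s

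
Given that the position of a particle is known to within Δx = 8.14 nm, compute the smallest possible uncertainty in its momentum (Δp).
6.478 × 10^-27 kg·m/s

Using the Heisenberg uncertainty principle:
ΔxΔp ≥ ℏ/2

The minimum uncertainty in momentum is:
Δp_min = ℏ/(2Δx)
Δp_min = (1.055e-34 J·s) / (2 × 8.140e-09 m)
Δp_min = 6.478e-27 kg·m/s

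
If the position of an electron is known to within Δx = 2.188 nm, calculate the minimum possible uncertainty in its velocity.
26.455 km/s

Using the Heisenberg uncertainty principle and Δp = mΔv:
ΔxΔp ≥ ℏ/2
Δx(mΔv) ≥ ℏ/2

The minimum uncertainty in velocity is:
Δv_min = ℏ/(2mΔx)
Δv_min = (1.055e-34 J·s) / (2 × 9.109e-31 kg × 2.188e-09 m)
Δv_min = 2.646e+04 m/s = 26.455 km/s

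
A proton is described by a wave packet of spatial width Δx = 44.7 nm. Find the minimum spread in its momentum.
1.180 × 10^-27 kg·m/s

For a wave packet, the spatial width Δx and momentum spread Δp are related by the uncertainty principle:
ΔxΔp ≥ ℏ/2

The minimum momentum spread is:
Δp_min = ℏ/(2Δx)
Δp_min = (1.055e-34 J·s) / (2 × 4.470e-08 m)
Δp_min = 1.180e-27 kg·m/s

A wave packet cannot have both a well-defined position and well-defined momentum.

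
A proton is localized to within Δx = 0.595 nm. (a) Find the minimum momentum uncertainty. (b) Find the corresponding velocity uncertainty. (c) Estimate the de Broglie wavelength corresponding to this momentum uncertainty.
(a) Δp_min = 8.862 × 10^-26 kg·m/s
(b) Δv_min = 52.982 m/s
(c) λ_dB = 7.477 nm

Step-by-step:

(a) From the uncertainty principle:
Δp_min = ℏ/(2Δx) = (1.055e-34 J·s)/(2 × 5.950e-10 m) = 8.862e-26 kg·m/s

(b) The velocity uncertainty:
Δv = Δp/m = (8.862e-26 kg·m/s)/(1.673e-27 kg) = 5.298e+01 m/s = 52.982 m/s

(c) The de Broglie wavelength for this momentum:
λ = h/p = (6.626e-34 J·s)/(8.862e-26 kg·m/s) = 7.477e-09 m = 7.477 nm

Note: The de Broglie wavelength is comparable to the localization size, as expected from wave-particle duality.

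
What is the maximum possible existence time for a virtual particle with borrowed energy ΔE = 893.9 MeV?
3.682 × 10^-25 s

Using the energy-time uncertainty principle:
ΔEΔt ≥ ℏ/2

For a virtual particle borrowing energy ΔE, the maximum lifetime is:
Δt_max = ℏ/(2ΔE)

Converting energy:
ΔE = 893.9 MeV = 1.432e-10 J

Δt_max = (1.055e-34 J·s) / (2 × 1.432e-10 J)
Δt_max = 3.682e-25 s = 3.682 × 10^-25 s

Virtual particles with higher borrowed energy exist for shorter times.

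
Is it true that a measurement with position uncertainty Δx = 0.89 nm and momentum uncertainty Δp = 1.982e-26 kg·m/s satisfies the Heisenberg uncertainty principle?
No, it violates the uncertainty principle (impossible measurement).

Calculate the product ΔxΔp:
ΔxΔp = (8.900e-10 m) × (1.982e-26 kg·m/s)
ΔxΔp = 1.764e-35 J·s

Compare to the minimum allowed value ℏ/2:
ℏ/2 = 5.273e-35 J·s

Since ΔxΔp = 1.764e-35 J·s < 5.273e-35 J·s = ℏ/2,
the measurement violates the uncertainty principle.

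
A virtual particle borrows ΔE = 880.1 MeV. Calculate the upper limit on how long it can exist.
3.739 × 10^-25 s

Using the energy-time uncertainty principle:
ΔEΔt ≥ ℏ/2

For a virtual particle borrowing energy ΔE, the maximum lifetime is:
Δt_max = ℏ/(2ΔE)

Converting energy:
ΔE = 880.1 MeV = 1.410e-10 J

Δt_max = (1.055e-34 J·s) / (2 × 1.410e-10 J)
Δt_max = 3.739e-25 s = 3.739 × 10^-25 s

Virtual particles with higher borrowed energy exist for shorter times.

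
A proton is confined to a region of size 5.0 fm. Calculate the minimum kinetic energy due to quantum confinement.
207.498 keV

Using the uncertainty principle:

1. Position uncertainty: Δx ≈ 5.000e-15 m
2. Minimum momentum uncertainty: Δp = ℏ/(2Δx) = 1.055e-20 kg·m/s
3. Minimum kinetic energy:
   KE = (Δp)²/(2m) = (1.055e-20)²/(2 × 1.673e-27 kg)
   KE = 3.324e-14 J = 207.498 keV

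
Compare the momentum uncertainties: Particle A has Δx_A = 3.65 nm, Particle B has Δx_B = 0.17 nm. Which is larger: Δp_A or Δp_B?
Particle B has the larger minimum momentum uncertainty, by a factor of 21.47.

For each particle, the minimum momentum uncertainty is Δp_min = ℏ/(2Δx):

Particle A: Δp_A = ℏ/(2×3.650e-09 m) = 1.445e-26 kg·m/s
Particle B: Δp_B = ℏ/(2×1.700e-10 m) = 3.102e-25 kg·m/s

Ratio: Δp_B/Δp_A = 21.47

Since Δp_min ∝ 1/Δx, the particle with smaller position uncertainty (B) has larger momentum uncertainty.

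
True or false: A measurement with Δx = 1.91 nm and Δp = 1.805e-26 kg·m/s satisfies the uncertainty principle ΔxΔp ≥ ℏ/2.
No, it violates the uncertainty principle (impossible measurement).

Calculate the product ΔxΔp:
ΔxΔp = (1.910e-09 m) × (1.805e-26 kg·m/s)
ΔxΔp = 3.448e-35 J·s

Compare to the minimum allowed value ℏ/2:
ℏ/2 = 5.273e-35 J·s

Since ΔxΔp = 3.448e-35 J·s < 5.273e-35 J·s = ℏ/2,
the measurement violates the uncertainty principle.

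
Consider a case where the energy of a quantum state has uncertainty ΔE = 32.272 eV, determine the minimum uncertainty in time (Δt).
10.198 as

Using the energy-time uncertainty principle:
ΔEΔt ≥ ℏ/2

The minimum uncertainty in time is:
Δt_min = ℏ/(2ΔE)
Δt_min = (1.055e-34 J·s) / (2 × 5.171e-18 J)
Δt_min = 1.020e-17 s = 10.198 as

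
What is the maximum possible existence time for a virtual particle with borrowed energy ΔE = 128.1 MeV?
2.569 ys

Using the energy-time uncertainty principle:
ΔEΔt ≥ ℏ/2

For a virtual particle borrowing energy ΔE, the maximum lifetime is:
Δt_max = ℏ/(2ΔE)

Converting energy:
ΔE = 128.1 MeV = 2.052e-11 J

Δt_max = (1.055e-34 J·s) / (2 × 2.052e-11 J)
Δt_max = 2.569e-24 s = 2.569 ys

Virtual particles with higher borrowed energy exist for shorter times.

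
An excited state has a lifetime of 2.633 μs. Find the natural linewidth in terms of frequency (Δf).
30.223 kHz

Using the energy-time uncertainty principle and E = hf:
ΔEΔt ≥ ℏ/2
hΔf·Δt ≥ ℏ/2

The minimum frequency uncertainty is:
Δf = ℏ/(2hτ) = 1/(4πτ)
Δf = 1/(4π × 2.633e-06 s)
Δf = 3.022e+04 Hz = 30.223 kHz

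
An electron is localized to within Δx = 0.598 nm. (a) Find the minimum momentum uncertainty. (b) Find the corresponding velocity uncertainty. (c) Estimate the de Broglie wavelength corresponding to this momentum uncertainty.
(a) Δp_min = 8.817 × 10^-26 kg·m/s
(b) Δv_min = 96.796 km/s
(c) λ_dB = 7.515 nm

Step-by-step:

(a) From the uncertainty principle:
Δp_min = ℏ/(2Δx) = (1.055e-34 J·s)/(2 × 5.980e-10 m) = 8.817e-26 kg·m/s

(b) The velocity uncertainty:
Δv = Δp/m = (8.817e-26 kg·m/s)/(9.109e-31 kg) = 9.680e+04 m/s = 96.796 km/s

(c) The de Broglie wavelength for this momentum:
λ = h/p = (6.626e-34 J·s)/(8.817e-26 kg·m/s) = 7.515e-09 m = 7.515 nm

Note: The de Broglie wavelength is comparable to the localization size, as expected from wave-particle duality.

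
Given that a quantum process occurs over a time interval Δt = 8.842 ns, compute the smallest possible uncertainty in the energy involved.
37.221 neV

Using the energy-time uncertainty principle:
ΔEΔt ≥ ℏ/2

The minimum uncertainty in energy is:
ΔE_min = ℏ/(2Δt)
ΔE_min = (1.055e-34 J·s) / (2 × 8.842e-09 s)
ΔE_min = 5.963e-27 J = 37.221 neV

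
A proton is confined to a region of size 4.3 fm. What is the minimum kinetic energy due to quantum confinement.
280.555 keV

Using the uncertainty principle:

1. Position uncertainty: Δx ≈ 4.300e-15 m
2. Minimum momentum uncertainty: Δp = ℏ/(2Δx) = 1.226e-20 kg·m/s
3. Minimum kinetic energy:
   KE = (Δp)²/(2m) = (1.226e-20)²/(2 × 1.673e-27 kg)
   KE = 4.495e-14 J = 280.555 keV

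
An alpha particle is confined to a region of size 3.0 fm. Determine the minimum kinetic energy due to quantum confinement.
145.090 keV

Using the uncertainty principle:

1. Position uncertainty: Δx ≈ 3.000e-15 m
2. Minimum momentum uncertainty: Δp = ℏ/(2Δx) = 1.758e-20 kg·m/s
3. Minimum kinetic energy:
   KE = (Δp)²/(2m) = (1.758e-20)²/(2 × 6.645e-27 kg)
   KE = 2.325e-14 J = 145.090 keV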